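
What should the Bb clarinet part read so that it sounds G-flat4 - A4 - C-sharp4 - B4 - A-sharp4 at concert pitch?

Ab4 B4 D#4 C#5 B#4

Written C4 sounds as Bb3 on the Bb clarinet, so concert pitches are written a major second up.
Gb4 becomes Ab4
A4 becomes B4
C#4 becomes D#4
B4 becomes C#5
A#4 becomes B#4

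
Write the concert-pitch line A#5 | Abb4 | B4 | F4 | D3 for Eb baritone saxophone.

F##7 Fb6 G#6 D6 B4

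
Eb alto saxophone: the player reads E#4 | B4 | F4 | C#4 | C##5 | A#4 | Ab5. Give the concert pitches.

G#3 D4 Ab3 E3 E#4 C#4 Cb5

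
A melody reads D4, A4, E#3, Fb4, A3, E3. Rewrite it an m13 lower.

D4: a thirteenth down reaches F, and 20 semitones makes it F#2.
A minor thirteenth down from A4 gives C#3.
E#3 down a minor thirteenth is G##1.
Fb4 down a minor thirteenth is Ab2.
A3: a thirteenth down reaches C, and 20 semitones makes it C#2.
E3 down a minor thirteenth is G#1.

F#2 C#3 G##1 Ab2 C#2 G#1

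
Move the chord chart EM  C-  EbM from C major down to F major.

AM F- AbM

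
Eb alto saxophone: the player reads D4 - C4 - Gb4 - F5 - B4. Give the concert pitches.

F3 Eb3 Bbb3 Ab4 D4

Written C4 on the Eb alto saxophone sounds as Eb3, a major sixth lower; apply that shift to every note.
D4 becomes F3
C4 becomes Eb3
Gb4 becomes Bbb3
F5 becomes Ab4
B4 becomes D4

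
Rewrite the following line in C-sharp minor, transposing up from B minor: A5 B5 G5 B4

B5 C#6 A5 C#5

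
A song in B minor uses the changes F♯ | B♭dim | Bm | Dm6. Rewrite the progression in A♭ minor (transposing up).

Eb Abbdim Abm Cbm6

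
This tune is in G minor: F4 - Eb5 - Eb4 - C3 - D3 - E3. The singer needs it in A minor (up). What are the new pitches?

G4 F5 F4 D3 E3 F#3

From G up to A is a major second; apply that to each pitch.
F4 becomes G4
Eb5 becomes F5
Eb4 becomes F4
C3 becomes D3
D3 becomes E3
E3 becomes F#3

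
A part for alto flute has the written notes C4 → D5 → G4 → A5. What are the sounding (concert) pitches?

G3 A4 D4 E5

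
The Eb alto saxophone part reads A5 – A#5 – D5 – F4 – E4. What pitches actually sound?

Written C4 on the Eb alto saxophone sounds as Eb3, a major sixth lower; apply that shift to every note.
A5 to C5
A#5 to C#5
D5 to F4
F4 to Ab3
E4 to G3

C5 C#5 F4 Ab3 G3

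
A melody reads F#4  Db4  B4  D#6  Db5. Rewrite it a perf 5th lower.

B3 Gb3 E4 G#5 Gb4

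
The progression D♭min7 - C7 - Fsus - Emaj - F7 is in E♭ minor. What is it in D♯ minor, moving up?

C#min7 B#7 E#sus D##maj E#7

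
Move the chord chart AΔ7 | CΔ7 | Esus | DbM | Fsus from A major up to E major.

A major up to E major is a perfect fifth; each chord root moves by that interval while the quality stays the same.
AΔ7: root A up a perfect fifth → E, giving EΔ7.
CΔ7: root C up a perfect fifth → G, giving GΔ7.
Esus: root E up a perfect fifth → B, giving Bsus.
DbM: root Db up a perfect fifth → Ab, giving AbM.
Fsus: root F up a perfect fifth → C, giving Csus.

EΔ7 GΔ7 Bsus AbM Csus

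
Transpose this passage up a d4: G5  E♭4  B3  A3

G5 gives Cb6
Eb4 gives Abb4
B3 gives Eb4
A3 gives Db4

Cb6 Abb4 Eb4 Db4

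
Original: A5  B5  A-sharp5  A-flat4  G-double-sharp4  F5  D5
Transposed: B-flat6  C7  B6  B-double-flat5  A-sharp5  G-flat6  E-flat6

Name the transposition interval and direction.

From A5 to Bb6 is 9 letter names — a ninth of some quality.
A5 to Bb6 is 13 semitones, which makes it a minor ninth; the second version is higher, so the direction is up.
Checking another pair — D5 → Eb6 — gives the same interval.

up a minor ninth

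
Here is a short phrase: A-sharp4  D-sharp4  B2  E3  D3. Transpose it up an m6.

F#5 B4 G3 C4 Bb3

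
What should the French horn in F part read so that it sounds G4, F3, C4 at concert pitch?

D5 C4 G4

Written C4 sounds as F3 on the French horn in F, so concert pitches are written a perfect fifth up.
G4 → D5
F3 → C4
C4 → G4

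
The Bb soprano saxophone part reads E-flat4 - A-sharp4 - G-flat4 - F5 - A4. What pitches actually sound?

Db4 G#4 Fb4 Eb5 G4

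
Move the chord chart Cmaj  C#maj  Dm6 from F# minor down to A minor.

F# minor down to A minor is a major sixth; each chord root moves by that interval while the quality stays the same.
Cmaj: root C down a major sixth → Eb, giving Ebmaj.
C#maj: root C# down a major sixth → E, giving Emaj.
Dm6: root D down a major sixth → F, giving Fm6.

Ebmaj Emaj Fm6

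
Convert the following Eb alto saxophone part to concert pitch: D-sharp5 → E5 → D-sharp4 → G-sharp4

F#4 G4 F#3 B3

Written C4 on the Eb alto saxophone sounds as Eb3, a major sixth lower; apply that shift to every note.
D#5 -> F#4
E5 -> G4
D#4 -> F#3
G#4 -> B3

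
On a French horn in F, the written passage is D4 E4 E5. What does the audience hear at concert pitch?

G3 A3 A4

Written C4 on the French horn in F sounds as F3, a perfect fifth lower; apply that shift to every note.
D4 to G3
E4 to A3
E5 to A4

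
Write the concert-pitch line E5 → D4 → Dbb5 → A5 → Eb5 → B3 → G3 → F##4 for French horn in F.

B5 A4 Abb5 E6 Bb5 F#4 D4 C##5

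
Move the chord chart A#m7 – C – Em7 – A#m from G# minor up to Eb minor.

G# minor up to Eb minor is a diminished sixth; each chord root moves by that interval while the quality stays the same.
A#m7: root A# up a diminished sixth → F, giving Fm7.
C: root C up a diminished sixth → Abb, giving Abb.
Em7: root E up a diminished sixth → Cb, giving Cbm7.
A#m: root A# up a diminished sixth → F, giving Fm.

Fm7 Abb Cbm7 Fm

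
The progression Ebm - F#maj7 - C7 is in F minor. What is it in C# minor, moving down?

F minor down to C# minor is a diminished fourth; each chord root moves by that interval while the quality stays the same.
Ebm: root Eb down a diminished fourth → B, giving Bm.
F#maj7: root F# down a diminished fourth → C##, giving C##maj7.
C7: root C down a diminished fourth → G#, giving G#7.

Bm C##maj7 G#7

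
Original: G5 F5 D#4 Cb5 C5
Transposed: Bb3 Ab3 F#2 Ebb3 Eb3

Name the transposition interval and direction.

down a major thirteenth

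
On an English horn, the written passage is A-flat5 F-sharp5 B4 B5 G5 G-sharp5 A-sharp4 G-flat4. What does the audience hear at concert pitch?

Db5 B4 E4 E5 C5 C#5 D#4 Cb4

Written C4 on the English horn sounds as F3, a perfect fifth lower; apply that shift to every note.
Ab5 → Db5
F#5 → B4
B4 → E4
B5 → E5
G5 → C5
G#5 → C#5
A#4 → D#4
Gb4 → Cb4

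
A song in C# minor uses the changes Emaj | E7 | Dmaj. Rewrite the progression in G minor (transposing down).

Bbmaj Bb7 Abmaj

C# minor down to G minor is an augmented fourth; each chord root moves by that interval while the quality stays the same.
Emaj: root E down an augmented fourth → Bb, giving Bbmaj.
E7: root E down an augmented fourth → Bb, giving Bb7.
Dmaj: root D down an augmented fourth → Ab, giving Abmaj.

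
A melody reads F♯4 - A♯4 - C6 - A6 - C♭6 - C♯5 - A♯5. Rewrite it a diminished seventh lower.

F#4 becomes G##3
A#4 becomes B##3
C6 becomes D#5
A6 becomes B#5
Cb6 becomes D5
C#5 becomes D##4
A#5 becomes B##4

G##3 B##3 D#5 B#5 D5 D##4 B##4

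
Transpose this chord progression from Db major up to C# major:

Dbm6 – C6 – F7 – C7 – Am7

C#m6 B#6 E#7 B#7 G##m7

Db major up to C# major is an augmented seventh; each chord root moves by that interval while the quality stays the same.
Dbm6: root Db up an augmented seventh → C#, giving C#m6.
C6: root C up an augmented seventh → B#, giving B#6.
F7: root F up an augmented seventh → E#, giving E#7.
C7: root C up an augmented seventh → B#, giving B#7.
Am7: root A up an augmented seventh → G##, giving G##m7.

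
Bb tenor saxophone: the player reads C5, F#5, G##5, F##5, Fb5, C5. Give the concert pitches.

Written C4 on the Bb tenor saxophone sounds as Bb2, a major ninth lower; apply that shift to every note.
C5 → Bb3
F#5 → E4
G##5 → F##4
F##5 → E#4
Fb5 → Ebb4
C5 → Bb3

Bb3 E4 F##4 E#4 Ebb4 Bb3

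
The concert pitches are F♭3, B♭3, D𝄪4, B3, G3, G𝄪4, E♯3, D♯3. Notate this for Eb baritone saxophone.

Db5 G5 B##5 G#5 E5 E##6 C##5 B#4

Written C4 sounds as Eb2 on the Eb baritone saxophone, so concert pitches are written a major thirteenth up.
Fb3 gives Db5
Bb3 gives G5
D##4 gives B##5
B3 gives G#5
G3 gives E5
G##4 gives E##6
E#3 gives C##5
D#3 gives B#4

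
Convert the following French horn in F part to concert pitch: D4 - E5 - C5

Written C4 on the French horn in F sounds as F3, a perfect fifth lower; apply that shift to every note.
D4 -> G3
E5 -> A4
C5 -> F4

G3 A4 F4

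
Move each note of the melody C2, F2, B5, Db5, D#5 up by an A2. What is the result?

D#2 G#2 C##6 E5 E##5

An augmented second up from C2 gives D#2.
F2 up an augmented second is G#2.
An augmented second up from B5 gives C##6.
Db5 up an augmented second is E5.
D#5: a second up reaches E, and 3 semitones makes it E##5.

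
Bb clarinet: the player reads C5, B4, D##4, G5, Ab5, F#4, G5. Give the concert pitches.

Written C4 on the Bb clarinet sounds as Bb3, a major second lower; apply that shift to every note.
C5 gives Bb4
B4 gives A4
D##4 gives C##4
G5 gives F5
Ab5 gives Gb5
F#4 gives E4
G5 gives F5

Bb4 A4 C##4 F5 Gb5 E4 F5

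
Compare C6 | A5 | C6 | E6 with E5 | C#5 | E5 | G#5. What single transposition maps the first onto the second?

down a minor sixth

Take the first pair: C6 → E5. C to E spans 6 letter names, so the interval is some kind of sixth.
E5 to C6 is 8 semitones, which makes it a minor sixth; the second version is lower, so the direction is down.
Checking another pair — E6 → G#5 — gives the same interval.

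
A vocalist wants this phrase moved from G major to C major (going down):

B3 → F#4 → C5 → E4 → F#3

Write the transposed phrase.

E3 B3 F4 A3 B2

G major to C major down is a perfect fifth, so every note moves down by that interval.
B3 to E3
F#4 to B3
C5 to F4
E4 to A3
F#3 to B2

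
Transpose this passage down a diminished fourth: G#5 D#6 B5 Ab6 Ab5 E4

G#5 down a diminished fourth is D##5.
D#6 down a diminished fourth is A##5.
B5: a fourth down reaches F, and 4 semitones makes it F##5.
A diminished fourth down from Ab6 gives E6.
Ab5: a fourth down reaches E, and 4 semitones makes it E5.
E4 down a diminished fourth is B#3.

D##5 A##5 F##5 E6 E5 B#3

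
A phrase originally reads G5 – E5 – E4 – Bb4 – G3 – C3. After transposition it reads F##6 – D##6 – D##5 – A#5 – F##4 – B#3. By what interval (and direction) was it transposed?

up an augmented seventh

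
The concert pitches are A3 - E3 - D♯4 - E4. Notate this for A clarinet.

C4 G3 F#4 G4

Written C4 sounds as A3 on the A clarinet, so concert pitches are written a minor third up.
A3 to C4
E3 to G3
D#4 to F#4
E4 to G4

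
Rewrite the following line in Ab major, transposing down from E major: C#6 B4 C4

E major to Ab major down is an augmented fifth, so every note moves down by that interval.
C#6 to F5
B4 to Eb4
C4 to Fb3

F5 Eb4 Fb3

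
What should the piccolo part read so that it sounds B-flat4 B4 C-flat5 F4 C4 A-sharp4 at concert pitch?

Bb3 B3 Cb4 F3 C3 A#3

Written C4 sounds as C5 on the piccolo, so concert pitches are written a perfect octave down.
Bb4 to Bb3
B4 to B3
Cb5 to Cb4
F4 to F3
C4 to C3
A#4 to A#3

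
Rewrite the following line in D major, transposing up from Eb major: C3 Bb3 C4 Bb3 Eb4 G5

From Eb up to D is a major seventh; apply that to each pitch.
C3 → B3
Bb3 → A4
C4 → B4
Bb3 → A4
Eb4 → D5
G5 → F#6

B3 A4 B4 A4 D5 F#6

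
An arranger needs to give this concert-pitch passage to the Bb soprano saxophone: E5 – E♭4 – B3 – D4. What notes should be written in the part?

F#5 F4 C#4 E4

Written C4 sounds as Bb3 on the Bb soprano saxophone, so concert pitches are written a major second up.
E5 becomes F#5
Eb4 becomes F4
B3 becomes C#4
D4 becomes E4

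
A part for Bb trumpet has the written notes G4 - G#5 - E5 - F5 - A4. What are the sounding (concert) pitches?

The Bb trumpet sounds a major second below written, so transpose each written note down a major second.
G4 to F4
G#5 to F#5
E5 to D5
F5 to Eb5
A4 to G4

F4 F#5 D5 Eb5 G4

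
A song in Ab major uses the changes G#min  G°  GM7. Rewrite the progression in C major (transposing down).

B#min B° BM7

Ab major down to C major is a minor sixth; each chord root moves by that interval while the quality stays the same.
G#min: root G# down a minor sixth → B#, giving B#min.
G°: root G down a minor sixth → B, giving B°.
GM7: root G down a minor sixth → B, giving BM7.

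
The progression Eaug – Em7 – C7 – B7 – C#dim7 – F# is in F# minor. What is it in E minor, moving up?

F# minor up to E minor is a minor seventh; each chord root moves by that interval while the quality stays the same.
Eaug: root E up a minor seventh → D, giving Daug.
Em7: root E up a minor seventh → D, giving Dm7.
C7: root C up a minor seventh → Bb, giving Bb7.
B7: root B up a minor seventh → A, giving A7.
C#dim7: root C# up a minor seventh → B, giving Bdim7.
F#: root F# up a minor seventh → E, giving E.

Daug Dm7 Bb7 A7 Bdim7 E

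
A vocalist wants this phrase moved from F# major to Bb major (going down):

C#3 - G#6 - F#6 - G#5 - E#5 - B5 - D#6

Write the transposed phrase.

F# major to Bb major down is an augmented fifth, so every note moves down by that interval.
C#3 → F2
G#6 → C6
F#6 → Bb5
G#5 → C5
E#5 → A4
B5 → Eb5
D#6 → G5

F2 C6 Bb5 C5 A4 Eb5 G5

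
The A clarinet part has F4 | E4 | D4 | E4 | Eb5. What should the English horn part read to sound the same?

A4 G#4 F#4 G#4 G5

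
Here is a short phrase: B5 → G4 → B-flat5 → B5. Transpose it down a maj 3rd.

B5: a third down reaches G, and 4 semitones makes it G5.
A major third down from G4 gives Eb4.
A major third down from Bb5 gives Gb5.
B5: a third down reaches G, and 4 semitones makes it G5.

G5 Eb4 Gb5 G5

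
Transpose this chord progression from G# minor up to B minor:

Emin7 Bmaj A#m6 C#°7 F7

Gmin7 Dmaj C#m6 E°7 Ab7

G# minor up to B minor is a minor third; each chord root moves by that interval while the quality stays the same.
Emin7: root E up a minor third → G, giving Gmin7.
Bmaj: root B up a minor third → D, giving Dmaj.
A#m6: root A# up a minor third → C#, giving C#m6.
C#°7: root C# up a minor third → E, giving E°7.
F7: root F up a minor third → Ab, giving Ab7.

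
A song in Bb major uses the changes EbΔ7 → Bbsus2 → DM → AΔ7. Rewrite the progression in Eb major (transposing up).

AbΔ7 Ebsus2 GM DΔ7

Bb major up to Eb major is a perfect fourth; each chord root moves by that interval while the quality stays the same.
EbΔ7: root Eb up a perfect fourth → Ab, giving AbΔ7.
Bbsus2: root Bb up a perfect fourth → Eb, giving Ebsus2.
DM: root D up a perfect fourth → G, giving GM.
AΔ7: root A up a perfect fourth → D, giving DΔ7.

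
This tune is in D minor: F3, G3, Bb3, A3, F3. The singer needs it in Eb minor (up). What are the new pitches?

Gb3 Ab3 Cb4 Bb3 Gb3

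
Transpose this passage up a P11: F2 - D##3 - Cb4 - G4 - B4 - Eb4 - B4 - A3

A perfect eleventh up from F2 gives Bb3.
D##3 up a perfect eleventh is G##4.
Cb4: an eleventh up reaches F, and 17 semitones makes it Fb5.
A perfect eleventh up from G4 gives C6.
B4: an eleventh up reaches E, and 17 semitones makes it E6.
Eb4 up a perfect eleventh is Ab5.
A perfect eleventh up from B4 gives E6.
A perfect eleventh up from A3 gives D5.

Bb3 G##4 Fb5 C6 E6 Ab5 E6 D5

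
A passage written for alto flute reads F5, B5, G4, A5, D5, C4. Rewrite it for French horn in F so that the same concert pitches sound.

G5 C#6 A4 B5 E5 D4

First find concert pitch: the alto flute sounds a perfect fourth below written, so F5 B5 G4 A5 D5 C4 sounds C5 F#5 D4 E5 A4 G3.
Then write for French horn in F: it sounds a perfect fifth below written, so the part must be a perfect fifth above concert.
C5 → G5
F#5 → C#6
D4 → A4
E5 → B5
A4 → E5
G3 → D4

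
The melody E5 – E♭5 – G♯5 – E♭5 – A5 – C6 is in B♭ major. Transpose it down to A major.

From B♭ down to A is a minor second; apply that to each pitch.
E5 -> D#5
Eb5 -> D5
G#5 -> F##5
Eb5 -> D5
A5 -> G#5
C6 -> B5

D#5 D5 F##5 D5 G#5 B5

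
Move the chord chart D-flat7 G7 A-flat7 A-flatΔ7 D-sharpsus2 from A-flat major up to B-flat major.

A-flat major up to B-flat major is a major second; each chord root moves by that interval while the quality stays the same.
D-flat7: root D-flat up a major second → Eb, giving Eb7.
G7: root G up a major second → A, giving A7.
A-flat7: root A-flat up a major second → Bb, giving Bb7.
A-flatΔ7: root A-flat up a major second → Bb, giving BbΔ7.
D-sharpsus2: root D-sharp up a major second → E#, giving E#sus2.

Eb7 A7 Bb7 BbΔ7 E#sus2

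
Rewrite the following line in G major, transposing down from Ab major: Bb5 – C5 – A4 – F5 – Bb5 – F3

A5 B4 G#4 E5 A5 E3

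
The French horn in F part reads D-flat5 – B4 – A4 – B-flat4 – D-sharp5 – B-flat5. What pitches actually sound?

Gb4 E4 D4 Eb4 G#4 Eb5

The French horn in F sounds a perfect fifth below written, so transpose each written note down a perfect fifth.
Db5 → Gb4
B4 → E4
A4 → D4
Bb4 → Eb4
D#5 → G#4
Bb5 → Eb5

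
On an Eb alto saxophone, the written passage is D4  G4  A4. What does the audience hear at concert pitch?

The Eb alto saxophone sounds a major sixth below written, so transpose each written note down a major sixth.
D4 to F3
G4 to Bb3
A4 to C4

F3 Bb3 C4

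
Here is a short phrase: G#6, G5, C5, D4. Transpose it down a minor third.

E#6 E5 A4 B3

G#6 down a minor third is E#6.
G5: a third down reaches E, and 3 semitones makes it E5.
C5: a third down reaches A, and 3 semitones makes it A4.
D4 down a minor third is B3.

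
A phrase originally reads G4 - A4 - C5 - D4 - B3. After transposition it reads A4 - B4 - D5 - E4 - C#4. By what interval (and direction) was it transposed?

up a major second

From G4 to A4 is 2 letter names — a second of some quality.
G4 to A4 is 2 semitones, which makes it a major second; the second version is higher, so the direction is up.
Checking another pair — B3 → C#4 — gives the same interval.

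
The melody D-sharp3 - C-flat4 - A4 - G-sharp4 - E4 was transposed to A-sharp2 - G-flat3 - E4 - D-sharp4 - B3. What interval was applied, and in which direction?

down a perfect fourth

Take the first pair: D#3 → A#2. D to A spans 4 letter names, so the interval is some kind of fourth.
A#2 to D#3 is 5 semitones, which makes it a perfect fourth; the second version is lower, so the direction is down.
Checking another pair — E4 → B3 — gives the same interval.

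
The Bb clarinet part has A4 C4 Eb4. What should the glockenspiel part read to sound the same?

G2 Bb1 Db2

First find concert pitch: the Bb clarinet sounds a major second below written, so A4 C4 Eb4 sounds G4 Bb3 Db4.
Then write for glockenspiel: it sounds a perfect fifteenth above written, so the part must be a perfect fifteenth below concert.
G4 → G2
Bb3 → Bb1
Db4 → Db2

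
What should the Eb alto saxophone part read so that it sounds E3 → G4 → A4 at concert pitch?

C#4 E5 F#5

The Eb alto saxophone sounds a major sixth below written, so the written part must be a major sixth above concert — transpose each note up.
E3 to C#4
G4 to E5
A4 to F#5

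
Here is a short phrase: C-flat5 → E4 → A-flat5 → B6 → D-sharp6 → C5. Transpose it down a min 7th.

Cb5 to Db4
E4 to F#3
Ab5 to Bb4
B6 to C#6
D#6 to E#5
C5 to D4

Db4 F#3 Bb4 C#6 E#5 D4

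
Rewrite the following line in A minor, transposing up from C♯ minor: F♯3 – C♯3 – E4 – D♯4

D4 A3 C5 B4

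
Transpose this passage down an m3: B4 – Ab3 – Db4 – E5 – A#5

B4 → G#4
Ab3 → F3
Db4 → Bb3
E5 → C#5
A#5 → F##5

G#4 F3 Bb3 C#5 F##5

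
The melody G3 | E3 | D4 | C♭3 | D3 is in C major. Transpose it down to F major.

C3 A2 G3 Fb2 G2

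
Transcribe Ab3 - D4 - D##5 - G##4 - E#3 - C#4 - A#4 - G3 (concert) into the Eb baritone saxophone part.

F5 B5 B##6 E##6 C##5 A#5 F##6 E5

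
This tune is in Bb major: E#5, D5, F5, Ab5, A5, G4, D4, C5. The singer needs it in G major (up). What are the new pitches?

C##6 B5 D6 F6 F#6 E5 B4 A5

From Bb up to G is a major sixth; apply that to each pitch.
E#5 -> C##6
D5 -> B5
F5 -> D6
Ab5 -> F6
A5 -> F#6
G4 -> E5
D4 -> B4
C5 -> A5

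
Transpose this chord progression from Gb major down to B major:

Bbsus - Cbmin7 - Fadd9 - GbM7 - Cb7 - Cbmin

D#sus Emin7 A#add9 BM7 E7 Emin

Gb major down to B major is a diminished sixth; each chord root moves by that interval while the quality stays the same.
Bbsus: root Bb down a diminished sixth → D#, giving D#sus.
Cbmin7: root Cb down a diminished sixth → E, giving Emin7.
Fadd9: root F down a diminished sixth → A#, giving A#add9.
GbM7: root Gb down a diminished sixth → B, giving BM7.
Cb7: root Cb down a diminished sixth → E, giving E7.
Cbmin: root Cb down a diminished sixth → E, giving Emin.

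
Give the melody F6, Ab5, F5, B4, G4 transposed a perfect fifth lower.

Bb5 Db5 Bb4 E4 C4

F6: a fifth down reaches B, and 7 semitones makes it Bb5.
A perfect fifth down from Ab5 gives Db5.
F5 down a perfect fifth is Bb4.
B4 down a perfect fifth is E4.
A perfect fifth down from G4 gives C4.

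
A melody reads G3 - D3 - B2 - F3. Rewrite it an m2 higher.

Ab3 Eb3 C3 Gb3

G3 up a minor second is Ab3.
D3: a second up reaches E, and 1 semitone makes it Eb3.
B2 up a minor second is C3.
F3 up a minor second is Gb3.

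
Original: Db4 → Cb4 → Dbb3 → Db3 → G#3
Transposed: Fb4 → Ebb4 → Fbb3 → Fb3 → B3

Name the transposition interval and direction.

From Db4 to Fb4 is 3 letter names — a third of some quality.
Db4 to Fb4 is 3 semitones, which makes it a minor third; the second version is higher, so the direction is up.
Checking another pair — G#3 → B3 — gives the same interval.

up a minor third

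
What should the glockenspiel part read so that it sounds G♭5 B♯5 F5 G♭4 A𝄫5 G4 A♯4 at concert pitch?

The glockenspiel sounds a perfect fifteenth above written, so the written part must be a perfect fifteenth below concert — transpose each note down.
Gb5 to Gb3
B#5 to B#3
F5 to F3
Gb4 to Gb2
Abb5 to Abb3
G4 to G2
A#4 to A#2

Gb3 B#3 F3 Gb2 Abb3 G2 A#2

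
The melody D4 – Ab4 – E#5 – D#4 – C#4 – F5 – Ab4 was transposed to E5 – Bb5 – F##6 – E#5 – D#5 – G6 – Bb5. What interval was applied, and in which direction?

up a major ninth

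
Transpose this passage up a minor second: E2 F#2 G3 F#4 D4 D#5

F2 G2 Ab3 G4 Eb4 E5

E2 -> F2
F#2 -> G2
G3 -> Ab3
F#4 -> G4
D4 -> Eb4
D#5 -> E5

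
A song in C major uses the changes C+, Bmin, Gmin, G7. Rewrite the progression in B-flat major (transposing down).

Bb+ Amin Fmin F7

C major down to B-flat major is a major second; each chord root moves by that interval while the quality stays the same.
C+: root C down a major second → Bb, giving Bb+.
Bmin: root B down a major second → A, giving Amin.
Gmin: root G down a major second → F, giving Fmin.
G7: root G down a major second → F, giving F7.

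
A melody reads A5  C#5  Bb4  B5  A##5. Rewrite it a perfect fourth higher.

A5 becomes D6
C#5 becomes F#5
Bb4 becomes Eb5
B5 becomes E6
A##5 becomes D##6

D6 F#5 Eb5 E6 D##6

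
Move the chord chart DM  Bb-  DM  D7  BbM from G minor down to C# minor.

G minor down to C# minor is a diminished fifth; each chord root moves by that interval while the quality stays the same.
DM: root D down a diminished fifth → G#, giving G#M.
Bb-: root Bb down a diminished fifth → E, giving E-.
DM: root D down a diminished fifth → G#, giving G#M.
D7: root D down a diminished fifth → G#, giving G#7.
BbM: root Bb down a diminished fifth → E, giving EM.

G#M E- G#M G#7 EM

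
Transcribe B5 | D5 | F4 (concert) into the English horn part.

The English horn sounds a perfect fifth below written, so the written part must be a perfect fifth above concert — transpose each note up.
B5 gives F#6
D5 gives A5
F4 gives C5

F#6 A5 C5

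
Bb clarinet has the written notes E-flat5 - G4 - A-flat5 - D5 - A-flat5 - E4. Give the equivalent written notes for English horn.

Ab5 C5 Db6 G5 Db6 A4

First find concert pitch: the Bb clarinet sounds a major second below written, so E-flat5 G4 A-flat5 D5 A-flat5 E4 sounds Db5 F4 Gb5 C5 Gb5 D4.
Then write for English horn: it sounds a perfect fifth below written, so the part must be a perfect fifth above concert.
Db5 → Ab5
F4 → C5
Gb5 → Db6
C5 → G5
Gb5 → Db6
D4 → A4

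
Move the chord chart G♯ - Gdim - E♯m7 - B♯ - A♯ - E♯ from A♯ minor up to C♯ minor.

A♯ minor up to C♯ minor is a minor third; each chord root moves by that interval while the quality stays the same.
G♯: root G♯ up a minor third → B, giving B.
Gdim: root G up a minor third → Bb, giving Bbdim.
E♯m7: root E♯ up a minor third → G#, giving G#m7.
B♯: root B♯ up a minor third → D#, giving D#.
A♯: root A♯ up a minor third → C#, giving C#.
E♯: root E♯ up a minor third → G#, giving G#.

B Bbdim G#m7 D# C# G#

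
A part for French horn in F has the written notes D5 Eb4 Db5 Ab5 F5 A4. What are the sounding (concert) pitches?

G4 Ab3 Gb4 Db5 Bb4 D4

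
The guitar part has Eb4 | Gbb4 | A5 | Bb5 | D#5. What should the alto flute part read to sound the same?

First find concert pitch: the guitar sounds a perfect octave below written, so Eb4 Gbb4 A5 Bb5 D#5 sounds Eb3 Gbb3 A4 Bb4 D#4.
Then write for alto flute: it sounds a perfect fourth below written, so the part must be a perfect fourth above concert.
Eb3 → Ab3
Gbb3 → Cbb4
A4 → D5
Bb4 → Eb5
D#4 → G#4

Ab3 Cbb4 D5 Eb5 G#4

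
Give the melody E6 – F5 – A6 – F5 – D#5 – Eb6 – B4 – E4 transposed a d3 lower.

C##6 D#5 F##6 D#5 B##4 C#6 G##4 C##4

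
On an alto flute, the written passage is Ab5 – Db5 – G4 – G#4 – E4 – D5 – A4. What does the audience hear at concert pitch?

Eb5 Ab4 D4 D#4 B3 A4 E4

Written C4 on the alto flute sounds as G3, a perfect fourth lower; apply that shift to every note.
Ab5 → Eb5
Db5 → Ab4
G4 → D4
G#4 → D#4
E4 → B3
D5 → A4
A4 → E4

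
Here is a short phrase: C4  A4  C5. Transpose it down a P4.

G3 E4 G4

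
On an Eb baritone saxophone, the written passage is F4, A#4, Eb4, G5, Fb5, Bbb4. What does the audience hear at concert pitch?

Written C4 on the Eb baritone saxophone sounds as Eb2, a major thirteenth lower; apply that shift to every note.
F4 → Ab2
A#4 → C#3
Eb4 → Gb2
G5 → Bb3
Fb5 → Abb3
Bbb4 → Dbb3

Ab2 C#3 Gb2 Bb3 Abb3 Dbb3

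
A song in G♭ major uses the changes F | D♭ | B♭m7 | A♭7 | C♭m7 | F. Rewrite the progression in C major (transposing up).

G♭ major up to C major is an augmented fourth; each chord root moves by that interval while the quality stays the same.
F: root F up an augmented fourth → B, giving B.
D♭: root D♭ up an augmented fourth → G, giving G.
B♭m7: root B♭ up an augmented fourth → E, giving Em7.
A♭7: root A♭ up an augmented fourth → D, giving D7.
C♭m7: root C♭ up an augmented fourth → F, giving Fm7.
F: root F up an augmented fourth → B, giving B.

B G Em7 D7 Fm7 B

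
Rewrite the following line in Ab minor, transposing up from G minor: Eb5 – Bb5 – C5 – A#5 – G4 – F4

Fb5 Cb6 Db5 B5 Ab4 Gb4

From G up to Ab is a minor second; apply that to each pitch.
Eb5 -> Fb5
Bb5 -> Cb6
C5 -> Db5
A#5 -> B5
G4 -> Ab4
F4 -> Gb4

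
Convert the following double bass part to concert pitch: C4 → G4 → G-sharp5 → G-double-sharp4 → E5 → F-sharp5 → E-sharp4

Written C4 on the double bass sounds as C3, a perfect octave lower; apply that shift to every note.
C4 becomes C3
G4 becomes G3
G#5 becomes G#4
G##4 becomes G##3
E5 becomes E4
F#5 becomes F#4
E#4 becomes E#3

C3 G3 G#4 G##3 E4 F#4 E#3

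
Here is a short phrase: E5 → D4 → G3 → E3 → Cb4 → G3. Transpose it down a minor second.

D#5 C#4 F#3 D#3 Bb3 F#3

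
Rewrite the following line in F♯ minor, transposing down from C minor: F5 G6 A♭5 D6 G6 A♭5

B4 C#6 D5 G#5 C#6 D5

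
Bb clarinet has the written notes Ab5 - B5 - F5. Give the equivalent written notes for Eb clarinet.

Eb5 F#5 C5

First find concert pitch: the Bb clarinet sounds a major second below written, so Ab5 B5 F5 sounds Gb5 A5 Eb5.
Then write for Eb clarinet: it sounds a minor third above written, so the part must be a minor third below concert.
Gb5 → Eb5
A5 → F#5
Eb5 → C5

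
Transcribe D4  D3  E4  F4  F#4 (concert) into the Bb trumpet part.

Written C4 sounds as Bb3 on the Bb trumpet, so concert pitches are written a major second up.
D4 -> E4
D3 -> E3
E4 -> F#4
F4 -> G4
F#4 -> G#4

E4 E3 F#4 G4 G#4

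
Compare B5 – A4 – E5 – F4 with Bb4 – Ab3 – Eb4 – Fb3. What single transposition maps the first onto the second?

Take the first pair: B5 → Bb4. B to B spans 8 letter names, so the interval is some kind of octave.
Bb4 to B5 is 13 semitones, which makes it an augmented octave; the second version is lower, so the direction is down.
Checking another pair — F4 → Fb3 — gives the same interval.

down an augmented octave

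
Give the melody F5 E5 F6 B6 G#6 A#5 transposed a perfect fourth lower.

C5 B4 C6 F#6 D#6 E#5

F5: a fourth down reaches C, and 5 semitones makes it C5.
E5: a fourth down reaches B, and 5 semitones makes it B4.
F6 down a perfect fourth is C6.
A perfect fourth down from B6 gives F#6.
G#6 down a perfect fourth is D#6.
A#5 down a perfect fourth is E#5.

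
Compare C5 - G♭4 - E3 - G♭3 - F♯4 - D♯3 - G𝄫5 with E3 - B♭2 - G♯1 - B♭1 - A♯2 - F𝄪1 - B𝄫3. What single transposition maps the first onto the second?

Take the first pair: C5 → E3. C to E spans 13 letter names, so the interval is some kind of thirteenth.
E3 to C5 is 20 semitones, which makes it a minor thirteenth; the second version is lower, so the direction is down.
Checking another pair — Gbb5 → Bbb3 — gives the same interval.

down a minor thirteenth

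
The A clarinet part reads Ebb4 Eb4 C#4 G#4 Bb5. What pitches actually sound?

The A clarinet sounds a minor third below written, so transpose each written note down a minor third.
Ebb4 -> Cb4
Eb4 -> C4
C#4 -> A#3
G#4 -> E#4
Bb5 -> G5

Cb4 C4 A#3 E#4 G5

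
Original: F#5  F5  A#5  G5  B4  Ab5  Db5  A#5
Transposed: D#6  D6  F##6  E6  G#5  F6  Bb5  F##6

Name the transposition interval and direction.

up a major sixth

From F#5 to D#6 is 6 letter names — a sixth of some quality.
F#5 to D#6 is 9 semitones, which makes it a major sixth; the second version is higher, so the direction is up.
Checking another pair — A#5 → F##6 — gives the same interval.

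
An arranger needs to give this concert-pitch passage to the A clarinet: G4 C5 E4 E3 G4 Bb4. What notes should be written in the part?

Written C4 sounds as A3 on the A clarinet, so concert pitches are written a minor third up.
G4 -> Bb4
C5 -> Eb5
E4 -> G4
E3 -> G3
G4 -> Bb4
Bb4 -> Db5

Bb4 Eb5 G4 G3 Bb4 Db5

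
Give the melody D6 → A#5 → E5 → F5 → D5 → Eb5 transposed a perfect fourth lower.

A perfect fourth down from D6 gives A5.
A#5 down a perfect fourth is E#5.
E5 down a perfect fourth is B4.
F5: a fourth down reaches C, and 5 semitones makes it C5.
D5: a fourth down reaches A, and 5 semitones makes it A4.
Eb5 down a perfect fourth is Bb4.

A5 E#5 B4 C5 A4 Bb4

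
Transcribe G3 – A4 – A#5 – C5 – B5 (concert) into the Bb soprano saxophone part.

A3 B4 B#5 D5 C#6

Written C4 sounds as Bb3 on the Bb soprano saxophone, so concert pitches are written a major second up.
G3 → A3
A4 → B4
A#5 → B#5
C5 → D5
B5 → C#6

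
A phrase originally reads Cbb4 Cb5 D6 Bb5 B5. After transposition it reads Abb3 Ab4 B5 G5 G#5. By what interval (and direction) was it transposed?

down a minor third

From Cbb4 to Abb3 is 3 letter names — a third of some quality.
Abb3 to Cbb4 is 3 semitones, which makes it a minor third; the second version is lower, so the direction is down.
Checking another pair — B5 → G#5 — gives the same interval.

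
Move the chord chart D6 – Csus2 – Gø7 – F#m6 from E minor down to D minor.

E minor down to D minor is a major second; each chord root moves by that interval while the quality stays the same.
D6: root D down a major second → C, giving C6.
Csus2: root C down a major second → Bb, giving Bbsus2.
Gø7: root G down a major second → F, giving Fø7.
F#m6: root F# down a major second → E, giving Em6.

C6 Bbsus2 Fø7 Em6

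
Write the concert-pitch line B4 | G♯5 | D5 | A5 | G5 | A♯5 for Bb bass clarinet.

The Bb bass clarinet sounds a major ninth below written, so the written part must be a major ninth above concert — transpose each note up.
B4 becomes C#6
G#5 becomes A#6
D5 becomes E6
A5 becomes B6
G5 becomes A6
A#5 becomes B#6

C#6 A#6 E6 B6 A6 B#6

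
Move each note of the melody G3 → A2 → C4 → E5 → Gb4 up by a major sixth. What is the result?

E4 F#3 A4 C#6 Eb5

G3: a sixth up reaches E, and 9 semitones makes it E4.
A2 up a major sixth is F#3.
C4: a sixth up reaches A, and 9 semitones makes it A4.
E5 up a major sixth is C#6.
A major sixth up from Gb4 gives Eb5.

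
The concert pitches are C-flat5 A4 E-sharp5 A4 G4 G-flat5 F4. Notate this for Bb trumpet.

Db5 B4 F##5 B4 A4 Ab5 G4

Written C4 sounds as Bb3 on the Bb trumpet, so concert pitches are written a major second up.
Cb5 to Db5
A4 to B4
E#5 to F##5
A4 to B4
G4 to A4
Gb5 to Ab5
F4 to G4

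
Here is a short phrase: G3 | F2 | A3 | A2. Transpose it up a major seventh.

F#4 E3 G#4 G#3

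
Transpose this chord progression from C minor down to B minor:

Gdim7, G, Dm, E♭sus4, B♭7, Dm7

C minor down to B minor is a minor second; each chord root moves by that interval while the quality stays the same.
Gdim7: root G down a minor second → F#, giving F#dim7.
G: root G down a minor second → F#, giving F#.
Dm: root D down a minor second → C#, giving C#m.
E♭sus4: root E♭ down a minor second → D, giving Dsus4.
B♭7: root B♭ down a minor second → A, giving A7.
Dm7: root D down a minor second → C#, giving C#m7.

F#dim7 F# C#m Dsus4 A7 C#m7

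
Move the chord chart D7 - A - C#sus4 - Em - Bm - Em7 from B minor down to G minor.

B minor down to G minor is a major third; each chord root moves by that interval while the quality stays the same.
D7: root D down a major third → Bb, giving Bb7.
A: root A down a major third → F, giving F.
C#sus4: root C# down a major third → A, giving Asus4.
Em: root E down a major third → C, giving Cm.
Bm: root B down a major third → G, giving Gm.
Em7: root E down a major third → C, giving Cm7.

Bb7 F Asus4 Cm Gm Cm7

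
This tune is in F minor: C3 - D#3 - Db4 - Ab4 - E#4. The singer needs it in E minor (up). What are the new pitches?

B3 C##4 C5 G5 D##5

F minor to E minor up is a major seventh, so every note moves up by that interval.
C3 -> B3
D#3 -> C##4
Db4 -> C5
Ab4 -> G5
E#4 -> D##5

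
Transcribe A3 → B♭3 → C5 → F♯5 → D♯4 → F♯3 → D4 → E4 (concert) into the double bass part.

A4 Bb4 C6 F#6 D#5 F#4 D5 E5

Written C4 sounds as C3 on the double bass, so concert pitches are written a perfect octave up.
A3 to A4
Bb3 to Bb4
C5 to C6
F#5 to F#6
D#4 to D#5
F#3 to F#4
D4 to D5
E4 to E5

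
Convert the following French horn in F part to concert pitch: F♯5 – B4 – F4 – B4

Written C4 on the French horn in F sounds as F3, a perfect fifth lower; apply that shift to every note.
F#5 gives B4
B4 gives E4
F4 gives Bb3
B4 gives E4

B4 E4 Bb3 E4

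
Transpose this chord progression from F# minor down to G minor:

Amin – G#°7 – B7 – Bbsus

Bbmin A°7 C7 Cbsus

F# minor down to G minor is a major seventh; each chord root moves by that interval while the quality stays the same.
Amin: root A down a major seventh → Bb, giving Bbmin.
G#°7: root G# down a major seventh → A, giving A°7.
B7: root B down a major seventh → C, giving C7.
Bbsus: root Bb down a major seventh → Cb, giving Cbsus.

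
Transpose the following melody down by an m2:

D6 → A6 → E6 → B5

D6 -> C#6
A6 -> G#6
E6 -> D#6
B5 -> A#5

C#6 G#6 D#6 A#5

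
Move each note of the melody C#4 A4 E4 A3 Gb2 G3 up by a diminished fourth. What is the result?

F4 Db5 Ab4 Db4 Cbb3 Cb4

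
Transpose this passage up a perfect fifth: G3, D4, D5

G3 up a perfect fifth is D4.
D4: a fifth up reaches A, and 7 semitones makes it A4.
D5 up a perfect fifth is A5.

D4 A4 A5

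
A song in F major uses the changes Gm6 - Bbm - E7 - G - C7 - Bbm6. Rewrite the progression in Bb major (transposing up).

Cm6 Ebm A7 C F7 Ebm6

F major up to Bb major is a perfect fourth; each chord root moves by that interval while the quality stays the same.
Gm6: root G up a perfect fourth → C, giving Cm6.
Bbm: root Bb up a perfect fourth → Eb, giving Ebm.
E7: root E up a perfect fourth → A, giving A7.
G: root G up a perfect fourth → C, giving C.
C7: root C up a perfect fourth → F, giving F7.
Bbm6: root Bb up a perfect fourth → Eb, giving Ebm6.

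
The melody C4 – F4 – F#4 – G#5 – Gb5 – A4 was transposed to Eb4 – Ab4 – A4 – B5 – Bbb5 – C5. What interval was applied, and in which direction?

From C4 to Eb4 is 3 letter names — a third of some quality.
C4 to Eb4 is 3 semitones, which makes it a minor third; the second version is higher, so the direction is up.
Checking another pair — A4 → C5 — gives the same interval.

up a minor third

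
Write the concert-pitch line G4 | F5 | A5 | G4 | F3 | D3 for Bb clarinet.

A4 G5 B5 A4 G3 E3

Written C4 sounds as Bb3 on the Bb clarinet, so concert pitches are written a major second up.
G4 → A4
F5 → G5
A5 → B5
G4 → A4
F3 → G3
D3 → E3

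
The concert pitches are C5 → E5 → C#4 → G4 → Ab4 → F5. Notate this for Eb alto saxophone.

Written C4 sounds as Eb3 on the Eb alto saxophone, so concert pitches are written a major sixth up.
C5 becomes A5
E5 becomes C#6
C#4 becomes A#4
G4 becomes E5
Ab4 becomes F5
F5 becomes D6

A5 C#6 A#4 E5 F5 D6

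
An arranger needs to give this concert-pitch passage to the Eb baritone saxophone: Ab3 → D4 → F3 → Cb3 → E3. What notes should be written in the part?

F5 B5 D5 Ab4 C#5

The Eb baritone saxophone sounds a major thirteenth below written, so the written part must be a major thirteenth above concert — transpose each note up.
Ab3 to F5
D4 to B5
F3 to D5
Cb3 to Ab4
E3 to C#5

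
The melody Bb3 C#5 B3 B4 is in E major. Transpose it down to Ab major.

Ebb3 F4 Eb3 Eb4

E major to Ab major down is an augmented fifth, so every note moves down by that interval.
Bb3 to Ebb3
C#5 to F4
B3 to Eb3
B4 to Eb4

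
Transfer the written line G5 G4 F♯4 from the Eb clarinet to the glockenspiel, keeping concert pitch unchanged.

Bb3 Bb2 A2

First find concert pitch: the Eb clarinet sounds a minor third above written, so G5 G4 F♯4 sounds Bb5 Bb4 A4.
Then write for glockenspiel: it sounds a perfect fifteenth above written, so the part must be a perfect fifteenth below concert.
Bb5 → Bb3
Bb4 → Bb2
A4 → A2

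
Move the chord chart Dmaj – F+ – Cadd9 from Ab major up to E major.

A#maj C#+ G#add9

Ab major up to E major is an augmented fifth; each chord root moves by that interval while the quality stays the same.
Dmaj: root D up an augmented fifth → A#, giving A#maj.
F+: root F up an augmented fifth → C#, giving C#+.
Cadd9: root C up an augmented fifth → G#, giving G#add9.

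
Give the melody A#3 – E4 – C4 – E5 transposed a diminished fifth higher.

E4 Bb4 Gb4 Bb5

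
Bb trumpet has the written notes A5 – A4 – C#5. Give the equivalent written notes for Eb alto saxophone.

E6 E5 G#5

First find concert pitch: the Bb trumpet sounds a major second below written, so A5 A4 C#5 sounds G5 G4 B4.
Then write for Eb alto saxophone: it sounds a major sixth below written, so the part must be a major sixth above concert.
G5 → E6
G4 → E5
B4 → G#5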